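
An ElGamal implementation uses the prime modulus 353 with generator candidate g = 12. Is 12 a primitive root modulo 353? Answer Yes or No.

φ(353) = 353 − 1 = 352 = 2^5 · 11.
It suffices to check that the order of 12 is not a proper divisor of 352: compute 12^(352/q) for q ∈ {2, 11}.
12^176 ≡ 352 (mod 353)  [q = 2: ≢ 1 ✓]
12^32 ≡ 58 (mod 353)  [q = 11: ≢ 1 ✓]
Every test exponent gives a nontrivial residue, hence 12 generates the full group.

Yes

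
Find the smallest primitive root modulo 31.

φ(31) = 31 − 1 = 30 = 2 · 3 · 5.
g is a primitive root iff g^(30/q) ≢ 1 (mod 31) for each prime q ∈ {2, 3, 5}.
g = 2: 2^15 ≡ 1 — hits 1, so not a primitive root.
g = 3: 3^15 ≡ 30; 3^10 ≡ 25; 3^6 ≡ 16 — none is 1, so 3 is a primitive root.
The smallest primitive root modulo 31 is 3.

3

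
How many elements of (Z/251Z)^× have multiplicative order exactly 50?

20

φ(251) = 251 − 1 = 250 = 2 · 5^3.
In a cyclic group of order 250, there are φ(d) elements of order d for each divisor d of 250, and zero for non-divisors.
50 = 2 · 5^2 divides 250, and φ(50) = 20.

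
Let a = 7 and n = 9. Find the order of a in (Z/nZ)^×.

3

Since 7 ∈ (Z/9Z)^×, its order divides φ(9) = φ(3^2) = 3·(3−1) = 6 = 2 · 3.
Divisors of 6: 1, 2, 3, 6.
Check 7^d mod 9 for each divisor in increasing order:
7^1 ≡ 7 (mod 9)
7^2 ≡ 4 (mod 9)
7^3 ≡ 1 (mod 9) ✓
So ord_9(7) = 3.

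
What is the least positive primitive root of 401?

3

φ(401) = 401 − 1 = 400 = 2^4 · 5^2.
g is a primitive root iff g^(400/q) ≢ 1 (mod 401) for each prime q ∈ {2, 5}.
g = 2: 2^200 ≡ 1 — hits 1, so not a primitive root.
g = 3: 3^200 ≡ 400; 3^80 ≡ 72 — none is 1, so 3 is a primitive root.
So 3 is the smallest generator of (Z/401Z)^×.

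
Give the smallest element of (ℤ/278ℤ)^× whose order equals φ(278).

φ(278) = φ(2)·φ(139) = 1·138 = 138 = 2 · 3 · 23.
g is a primitive root iff g^(138/q) ≢ 1 (mod 278) for each prime q ∈ {2, 3, 23}.
g = 2: gcd(2, 278) = 2 > 1, not a unit — skip.
g = 3: 3^69 ≡ 277; 3^46 ≡ 181; 3^6 ≡ 173 — none is 1, so 3 is a primitive root.
The smallest primitive root modulo 278 is 3.

3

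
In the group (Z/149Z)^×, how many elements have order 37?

φ(149) = 149 − 1 = 148 = 2^2 · 37.
(Z/149Z)^× is cyclic (|G| = 148); a cyclic group of order m has exactly φ(d) elements of each order d | m, and none otherwise.
37 | 148, and φ(37) = 37 − 1 = 36.

36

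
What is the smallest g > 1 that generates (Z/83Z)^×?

2

φ(83) = 83 − 1 = 82 = 2 · 41.
Test candidates g = 2, 3, … against the prime factors q ∈ {2, 41} of φ(83): g is a generator iff g^(82/q) ≢ 1 for every such q.
g = 2: 2^41 ≡ 82; 2^2 ≡ 4 — none is 1, so 2 is a primitive root.
Hence the least primitive root of 83 is 2.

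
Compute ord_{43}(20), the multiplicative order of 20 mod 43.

Since 20 ∈ (Z/43Z)^×, its order divides φ(43) = 43 − 1 = 42 = 2 · 3 · 7.
Divisors of 42: 1, 2, 3, 6, 7, 14, 21, 42.
Test each divisor d:
20^1 ≡ 20 (mod 43)
20^2 ≡ 13 (mod 43)
20^3 ≡ 2 (mod 43)
20^6 ≡ 4 (mod 43)
20^7 ≡ 37 (mod 43)
20^14 ≡ 36 (mod 43)
20^21 ≡ 42 (mod 43)
20^42 ≡ 1 (mod 43) ✓
Hence ord(20) = 42.

42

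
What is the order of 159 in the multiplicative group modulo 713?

110

By Lagrange's theorem, ord_713(159) divides φ(713) = φ(23·31) = (23−1)·(31−1) = 22·30 = 660 = 2^2 · 3 · 5 · 11.
Divisors of 660: 1, 2, 3, 4, 5, 6, 10, 11, 12, 15, 20, 22, 30, 33, 44, 55, 60, 66, 110, 132, 165, 220, 330, 660.
Evaluate successive powers at the divisors of 660:
159^1 ≡ 159
159^2 ≡ 326
159^3 ≡ 498
159^4 ≡ 39
159^5 ≡ 497
159^6 ≡ 593
159^10 ≡ 311
159^11 ≡ 252
159^12 ≡ 140
159^15 ≡ 559
159^20 ≡ 466
159^22 ≡ 47
159^30 ≡ 187
159^33 ≡ 436
159^44 ≡ 70
159^55 ≡ 528
159^60 ≡ 32
159^66 ≡ 438
159^110 ≡ 1
The smallest such exponent is 110, so the order of 159 is 110.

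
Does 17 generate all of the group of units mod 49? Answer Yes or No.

φ(49) = φ(7^2) = 7·(7−1) = 42 = 2 · 3 · 7.
Test 17^(42/q) mod 49 for each prime factor q of 42:
17^21 ≡ 48 (mod 49)  [q = 2: ≢ 1 ✓]
17^14 ≡ 30 (mod 49)  [q = 3: ≢ 1 ✓]
17^6 ≡ 22 (mod 49)  [q = 7: ≢ 1 ✓]
All checks pass, so 17 has order 42 and is a primitive root modulo 49.

Yes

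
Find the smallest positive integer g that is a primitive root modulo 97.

φ(97) = 97 − 1 = 96 = 2^5 · 3.
Test candidates g = 2, 3, … against the prime factors q ∈ {2, 3} of φ(97): g is a generator iff g^(96/q) ≢ 1 for every such q.
g = 2: 2^48 ≡ 1 — hits 1, so not a primitive root.
g = 3: 3^48 ≡ 1 — hits 1, so not a primitive root.
g = 4: 4^48 ≡ 1 — hits 1, so not a primitive root.
g = 5: 5^48 ≡ 96; 5^32 ≡ 35 — none is 1, so 5 is a primitive root.
So 5 is the smallest generator of (Z/97Z)^×.

5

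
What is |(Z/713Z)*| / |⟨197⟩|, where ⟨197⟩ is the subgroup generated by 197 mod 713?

2

By Lagrange's theorem, ord_713(197) divides φ(713) = φ(23·31) = (23−1)·(31−1) = 22·30 = 660 = 2^2 · 3 · 5 · 11.
Divisors of 660: 1, 2, 3, 4, 5, 6, 10, 11, 12, 15, 20, 22, 30, 33, 44, 55, 60, 66, 110, 132, 165, 220, 330, 660.
Check 197^d mod 713 for each divisor in increasing order:
197^1 ≡ 197 (mod 713)
197^2 ≡ 307 (mod 713)
197^3 ≡ 587 (mod 713)
197^4 ≡ 133 (mod 713)
197^5 ≡ 533 (mod 713)
197^6 ≡ 190 (mod 713)
197^10 ≡ 315 (mod 713)
197^11 ≡ 24 (mod 713)
197^12 ≡ 450 (mod 713)
197^15 ≡ 340 (mod 713)
197^20 ≡ 118 (mod 713)
197^22 ≡ 576 (mod 713)
197^30 ≡ 94 (mod 713)
197^33 ≡ 277 (mod 713)
197^44 ≡ 231 (mod 713)
197^55 ≡ 553 (mod 713)
197^60 ≡ 280 (mod 713)
197^66 ≡ 438 (mod 713)
197^110 ≡ 645 (mod 713)
197^132 ≡ 47 (mod 713)
197^165 ≡ 185 (mod 713)
197^220 ≡ 346 (mod 713)
197^330 ≡ 1 (mod 713) ✓
So ord_713(197) = 330, hence |⟨197⟩| = 330.
[(Z/713Z)^× : ⟨197⟩] = 660/330 = 2.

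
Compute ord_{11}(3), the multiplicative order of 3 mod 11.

The order of 3 must divide φ(11) = 11 − 1 = 10 = 2 · 5.
Divisors of 10: 1, 2, 5, 10.
Check 3^d mod 11 for each divisor in increasing order:
3^1 ≡ 3 (mod 11)
3^2 ≡ 9 (mod 11)
3^5 ≡ 1 (mod 11) ✓
So ord_11(3) = 5.

5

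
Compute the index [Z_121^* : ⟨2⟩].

1

Since 2 ∈ (Z/121Z)^×, its order divides φ(121) = φ(11^2) = 11·(11−1) = 110 = 2 · 5 · 11.
Divisors of 110: 1, 2, 5, 10, 11, 22, 55, 110.
Check 2^d mod 121 for each divisor in increasing order:
2^1 ≡ 2 (mod 121)
2^2 ≡ 4 (mod 121)
2^5 ≡ 32 (mod 121)
2^10 ≡ 56 (mod 121)
2^11 ≡ 112 (mod 121)
2^22 ≡ 81 (mod 121)
2^55 ≡ 120 (mod 121)
2^110 ≡ 1 (mod 121) ✓
The order of 2 is 110, so the subgroup it generates has 110 elements.
[(Z/121Z)^× : ⟨2⟩] = 110/110 = 1.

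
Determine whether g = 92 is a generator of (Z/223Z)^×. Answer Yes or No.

φ(223) = 223 − 1 = 222 = 2 · 3 · 37.
92 is a primitive root mod 223 iff 92^(φ(223)/q) ≢ 1 for every prime q | φ(223), i.e. q ∈ {2, 3, 37}.
92^111 ≡ 222 (mod 223)  [q = 2: ≢ 1 ✓]
92^74 ≡ 183 (mod 223)  [q = 3: ≢ 1 ✓]
92^6 ≡ 115 (mod 223)  [q = 37: ≢ 1 ✓]
Every test exponent gives a nontrivial residue, hence 92 generates the full group.

Yes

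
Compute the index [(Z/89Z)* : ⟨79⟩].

By Lagrange's theorem, ord_89(79) divides φ(89) = 89 − 1 = 88 = 2^3 · 11.
Divisors of 88: 1, 2, 4, 8, 11, 22, 44, 88.
Test each divisor d:
79^1 ≡ 79 (mod 89)
79^2 ≡ 11 (mod 89)
79^4 ≡ 32 (mod 89)
79^8 ≡ 45 (mod 89)
79^11 ≡ 34 (mod 89)
79^22 ≡ 88 (mod 89)
79^44 ≡ 1 (mod 89) ✓
The order of 79 is 44, so the subgroup it generates has 44 elements.
[(Z/89Z)^× : ⟨79⟩] = 88/44 = 2.

2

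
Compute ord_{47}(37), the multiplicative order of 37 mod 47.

23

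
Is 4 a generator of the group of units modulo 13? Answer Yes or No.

No

φ(13) = 13 − 1 = 12 = 2^2 · 3.
It suffices to check that the order of 4 is not a proper divisor of 12: compute 4^(12/q) for q ∈ {2, 3}.
4^6 ≡ 1 (mod 13)  [q = 2: ≡ 1 ✗]
4^4 ≡ 9 (mod 13)  [q = 3: ≢ 1 ✓]
Since 4^6 ≡ 1, the order of 4 divides 6 < 12, so 4 is not a primitive root.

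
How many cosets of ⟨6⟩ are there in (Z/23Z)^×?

2

The order of 6 must divide φ(23) = 23 − 1 = 22 = 2 · 11.
Divisors of 22: 1, 2, 11, 22.
Compute 6^d (mod 23) for the divisors d until we hit 1:
6^1 ≡ 6 (mod 23)
6^2 ≡ 13 (mod 23)
6^11 ≡ 1 (mod 23) ✓
So ord_23(6) = 11, hence |⟨6⟩| = 11.
Index = |(Z/23Z)^×| / |⟨6⟩| = 22 / 11 = 2.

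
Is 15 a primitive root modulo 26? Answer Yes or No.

Yes

φ(26) = φ(2)·φ(13) = 1·12 = 12 = 2^2 · 3.
15 is a primitive root mod 26 iff 15^(φ(26)/q) ≢ 1 for every prime q | φ(26), i.e. q ∈ {2, 3}.
15^6 ≡ 25 (mod 26)  [q = 2: ≢ 1 ✓]
15^4 ≡ 3 (mod 26)  [q = 3: ≢ 1 ✓]
Every test exponent gives a nontrivial residue, hence 15 generates the full group.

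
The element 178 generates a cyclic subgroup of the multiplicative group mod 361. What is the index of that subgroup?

6

By Lagrange's theorem, ord_361(178) divides φ(361) = φ(19^2) = 19·(19−1) = 342 = 2 · 3^2 · 19.
Divisors of 342: 1, 2, 3, 6, 9, 18, 19, 38, 57, 114, 171, 342.
Compute 178^d (mod 361) for the divisors d until we hit 1:
178^1 ≡ 178
178^2 ≡ 277
178^3 ≡ 210
178^6 ≡ 58
178^9 ≡ 267
178^18 ≡ 172
178^19 ≡ 292
178^38 ≡ 68
178^57 ≡ 1
So ord_361(178) = 57, hence |⟨178⟩| = 57.
[(Z/361Z)^× : ⟨178⟩] = 342/57 = 6.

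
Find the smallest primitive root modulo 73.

5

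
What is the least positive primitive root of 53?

2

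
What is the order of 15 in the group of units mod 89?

88

Since 15 ∈ (Z/89Z)^×, its order divides φ(89) = 89 − 1 = 88 = 2^3 · 11.
Divisors of 88: 1, 2, 4, 8, 11, 22, 44, 88.
Check 15^d mod 89 for each divisor in increasing order:
15^1 ≡ 15 (mod 89)
15^2 ≡ 47 (mod 89)
15^4 ≡ 73 (mod 89)
15^8 ≡ 78 (mod 89)
15^11 ≡ 77 (mod 89)
15^22 ≡ 55 (mod 89)
15^44 ≡ 88 (mod 89)
15^88 ≡ 1 (mod 89) ✓
So ord_89(15) = 88.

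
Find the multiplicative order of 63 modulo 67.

66

Since 63 ∈ (Z/67Z)^×, its order divides φ(67) = 67 − 1 = 66 = 2 · 3 · 11.
Divisors of 66: 1, 2, 3, 6, 11, 22, 33, 66.
Check 63^d mod 67 for each divisor in increasing order:
63^1 ≡ 63 (mod 67)
63^2 ≡ 16 (mod 67)
63^3 ≡ 3 (mod 67)
63^6 ≡ 9 (mod 67)
63^11 ≡ 30 (mod 67)
63^22 ≡ 29 (mod 67)
63^33 ≡ 66 (mod 67)
63^66 ≡ 1 (mod 67) ✓
Therefore the multiplicative order of 63 modulo 67 is 66.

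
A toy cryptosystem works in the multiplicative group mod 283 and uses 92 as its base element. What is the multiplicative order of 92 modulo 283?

141

By Lagrange's theorem, ord_283(92) divides φ(283) = 283 − 1 = 282 = 2 · 3 · 47.
Divisors of 282: 1, 2, 3, 6, 47, 94, 141, 282.
Compute 92^d (mod 283) for the divisors d until we hit 1:
92^1 ≡ 92 (mod 283)
92^2 ≡ 257 (mod 283)
92^3 ≡ 155 (mod 283)
92^6 ≡ 253 (mod 283)
92^47 ≡ 44 (mod 283)
92^94 ≡ 238 (mod 283)
92^141 ≡ 1 (mod 283) ✓
Therefore the multiplicative order of 92 modulo 283 is 141.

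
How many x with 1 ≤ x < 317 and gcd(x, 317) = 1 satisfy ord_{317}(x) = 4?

2

φ(317) = 317 − 1 = 316 = 2^2 · 79.
Since (Z/317Z)^× is cyclic of order 316, the number of elements of order d is φ(d) when d | 316 and 0 otherwise.
4 = 2^2 divides 316, and φ(4) = 2.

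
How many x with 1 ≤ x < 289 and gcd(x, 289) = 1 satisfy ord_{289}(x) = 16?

8

φ(289) = φ(17^2) = 17·(17−1) = 272 = 2^4 · 17.
(Z/289Z)^× is cyclic (|G| = 272); a cyclic group of order m has exactly φ(d) elements of each order d | m, and none otherwise.
16 = 2^4 divides 272, and φ(16) = 8.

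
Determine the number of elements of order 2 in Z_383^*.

φ(383) = 383 − 1 = 382 = 2 · 191.
In a cyclic group of order 382, there are φ(d) elements of order d for each divisor d of 382, and zero for non-divisors.
2 | 382, and φ(2) = 2 − 1 = 1.

1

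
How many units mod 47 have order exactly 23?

φ(47) = 47 − 1 = 46 = 2 · 23.
In a cyclic group of order 46, there are φ(d) elements of order d for each divisor d of 46, and zero for non-divisors.
23 | 46, and φ(23) = 23 − 1 = 22.

22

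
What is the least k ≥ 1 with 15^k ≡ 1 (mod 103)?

51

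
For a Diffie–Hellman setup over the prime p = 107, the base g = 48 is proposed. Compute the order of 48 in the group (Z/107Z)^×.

53

Since 48 ∈ (Z/107Z)^×, its order divides φ(107) = 107 − 1 = 106 = 2 · 53.
Divisors of 106: 1, 2, 53, 106.
Compute 48^d (mod 107) for the divisors d until we hit 1:
48^1 ≡ 48
48^2 ≡ 57
48^53 ≡ 1
So ord_107(48) = 53.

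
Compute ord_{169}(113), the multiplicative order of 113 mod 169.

ord(113) | φ(169) = φ(13^2) = 13·(13−1) = 156 = 2^2 · 3 · 13.
Divisors of 156: 1, 2, 3, 4, 6, 12, 13, 26, 39, 52, 78, 156.
Check 113^d mod 169 for each divisor in increasing order:
113^1 ≡ 113
113^2 ≡ 94
113^3 ≡ 144
113^4 ≡ 48
113^6 ≡ 118
113^12 ≡ 66
113^13 ≡ 22
113^26 ≡ 146
113^39 ≡ 1
Therefore the multiplicative order of 113 modulo 169 is 39.

39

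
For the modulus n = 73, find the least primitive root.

φ(73) = 73 − 1 = 72 = 2^3 · 3^2.
Test candidates g = 2, 3, … against the prime factors q ∈ {2, 3} of φ(73): g is a generator iff g^(72/q) ≢ 1 for every such q.
g = 2: 2^36 ≡ 1 — hits 1, so not a primitive root.
g = 3: 3^36 ≡ 1 — hits 1, so not a primitive root.
g = 4: 4^36 ≡ 1 — hits 1, so not a primitive root.
g = 5: 5^36 ≡ 72; 5^24 ≡ 8 — none is 1, so 5 is a primitive root.
The smallest primitive root modulo 73 is 5.

5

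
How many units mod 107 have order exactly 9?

φ(107) = 107 − 1 = 106 = 2 · 53.
(Z/107Z)^× is cyclic (|G| = 106); a cyclic group of order m has exactly φ(d) elements of each order d | m, and none otherwise.
Here 106 is not a multiple of 9, so there are no elements of order 9.

0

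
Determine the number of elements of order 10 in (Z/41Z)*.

4

φ(41) = 41 − 1 = 40 = 2^3 · 5.
Since (Z/41Z)^× is cyclic of order 40, the number of elements of order d is φ(d) when d | 40 and 0 otherwise.
10 = 2 · 5 divides 40, and φ(10) = 4.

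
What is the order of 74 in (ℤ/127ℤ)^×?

Since 74 ∈ (Z/127Z)^×, its order divides φ(127) = 127 − 1 = 126 = 2 · 3^2 · 7.
Divisors of 126: 1, 2, 3, 6, 7, 9, 14, 18, 21, 42, 63, 126.
Test each divisor d:
74^1 ≡ 74
74^2 ≡ 15
74^3 ≡ 94
74^6 ≡ 73
74^7 ≡ 68
74^9 ≡ 4
74^14 ≡ 52
74^18 ≡ 16
74^21 ≡ 107
74^42 ≡ 19
74^63 ≡ 1
So ord_127(74) = 63.

63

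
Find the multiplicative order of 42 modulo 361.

Since 42 ∈ (Z/361Z)^×, its order divides φ(361) = φ(19^2) = 19·(19−1) = 342 = 2 · 3^2 · 19.
Divisors of 342: 1, 2, 3, 6, 9, 18, 19, 38, 57, 114, 171, 342.
Check 42^d mod 361 for each divisor in increasing order:
42^1 ≡ 42
42^2 ≡ 320
42^3 ≡ 83
42^6 ≡ 30
42^9 ≡ 324
42^18 ≡ 286
42^19 ≡ 99
42^38 ≡ 54
42^57 ≡ 292
42^114 ≡ 68
42^171 ≡ 1
The smallest such exponent is 171, so the order of 42 is 171.

171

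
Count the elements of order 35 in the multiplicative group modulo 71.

24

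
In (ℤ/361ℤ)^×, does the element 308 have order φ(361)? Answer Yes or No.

No

φ(361) = φ(19^2) = 19·(19−1) = 342 = 2 · 3^2 · 19.
308 is a primitive root mod 361 iff 308^(φ(361)/q) ≢ 1 for every prime q | φ(361), i.e. q ∈ {2, 3, 19}.
308^171 ≡ 1 (mod 361)  [q = 2: ≡ 1 ✗]
308^114 ≡ 68 (mod 361)  [q = 3: ≢ 1 ✓]
308^18 ≡ 39 (mod 361)  [q = 19: ≢ 1 ✓]
Since 308^171 ≡ 1, the order of 308 divides 171 < 342, so 308 is not a primitive root.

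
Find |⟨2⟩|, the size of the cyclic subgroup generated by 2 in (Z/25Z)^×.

ord(2) | φ(25) = φ(5^2) = 5·(5−1) = 20 = 2^2 · 5.
Divisors of 20: 1, 2, 4, 5, 10, 20.
Compute 2^d (mod 25) for the divisors d until we hit 1:
2^1 ≡ 2 (mod 25)
2^2 ≡ 4 (mod 25)
2^4 ≡ 16 (mod 25)
2^5 ≡ 7 (mod 25)
2^10 ≡ 24 (mod 25)
2^20 ≡ 1 (mod 25) ✓
So ord_25(2) = 20.

20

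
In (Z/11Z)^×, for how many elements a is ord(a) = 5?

φ(11) = 11 − 1 = 10 = 2 · 5.
Since (Z/11Z)^× is cyclic of order 10, the number of elements of order d is φ(d) when d | 10 and 0 otherwise.
5 | 10, and φ(5) = 5 − 1 = 4.

4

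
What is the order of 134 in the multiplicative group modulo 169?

78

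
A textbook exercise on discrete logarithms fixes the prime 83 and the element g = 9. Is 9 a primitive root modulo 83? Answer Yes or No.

φ(83) = 83 − 1 = 82 = 2 · 41.
An element g generates (Z/83Z)^× iff g^(82/q) ≢ 1 (mod 83) for each prime q ∈ {2, 41}.
9^41 ≡ 1 (mod 83)  [q = 2: ≡ 1 ✗]
9^2 ≡ 81 (mod 83)  [q = 41: ≢ 1 ✓]
The check at q = 2 fails, so 9 generates a proper subgroup.

No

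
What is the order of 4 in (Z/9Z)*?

3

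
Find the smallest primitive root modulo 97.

φ(97) = 97 − 1 = 96 = 2^5 · 3.
Test candidates g = 2, 3, … against the prime factors q ∈ {2, 3} of φ(97): g is a generator iff g^(96/q) ≢ 1 for every such q.
g = 2: 2^48 ≡ 1 — hits 1, so not a primitive root.
g = 3: 3^48 ≡ 1 — hits 1, so not a primitive root.
g = 4: 4^48 ≡ 1 — hits 1, so not a primitive root.
g = 5: 5^48 ≡ 96; 5^32 ≡ 35 — none is 1, so 5 is a primitive root.
Hence the least primitive root of 97 is 5.

5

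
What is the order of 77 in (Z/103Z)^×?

102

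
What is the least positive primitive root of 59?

φ(59) = 59 − 1 = 58 = 2 · 29.
Test candidates g = 2, 3, … against the prime factors q ∈ {2, 29} of φ(59): g is a generator iff g^(58/q) ≢ 1 for every such q.
g = 2: 2^29 ≡ 58; 2^2 ≡ 4 — none is 1, so 2 is a primitive root.
So 2 is the smallest generator of (Z/59Z)^×.

2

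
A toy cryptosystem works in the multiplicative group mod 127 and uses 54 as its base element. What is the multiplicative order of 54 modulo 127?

42

ord(54) | φ(127) = 127 − 1 = 126 = 2 · 3^2 · 7.
Divisors of 126: 1, 2, 3, 6, 7, 9, 14, 18, 21, 42, 63, 126.
Compute 54^d (mod 127) for the divisors d until we hit 1:
54^1 ≡ 54 (mod 127)
54^2 ≡ 122 (mod 127)
54^3 ≡ 111 (mod 127)
54^6 ≡ 2 (mod 127)
54^7 ≡ 108 (mod 127)
54^9 ≡ 95 (mod 127)
54^14 ≡ 107 (mod 127)
54^18 ≡ 8 (mod 127)
54^21 ≡ 126 (mod 127)
54^42 ≡ 1 (mod 127) ✓
Therefore the multiplicative order of 54 modulo 127 is 42.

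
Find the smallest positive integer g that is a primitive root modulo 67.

φ(67) = 67 − 1 = 66 = 2 · 3 · 11.
g is a primitive root iff g^(66/q) ≢ 1 (mod 67) for each prime q ∈ {2, 3, 11}.
g = 2: 2^33 ≡ 66; 2^22 ≡ 37; 2^6 ≡ 64 — none is 1, so 2 is a primitive root.
So 2 is the smallest generator of (Z/67Z)^×.

2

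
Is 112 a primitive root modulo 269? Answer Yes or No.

Yes

φ(269) = 269 − 1 = 268 = 2^2 · 67.
It suffices to check that the order of 112 is not a proper divisor of 268: compute 112^(268/q) for q ∈ {2, 67}.
112^134 ≡ 268 (mod 269)  [q = 2: ≢ 1 ✓]
112^4 ≡ 117 (mod 269)  [q = 67: ≢ 1 ✓]
None equal 1, so ord_269(112) = 268: 112 is a primitive root.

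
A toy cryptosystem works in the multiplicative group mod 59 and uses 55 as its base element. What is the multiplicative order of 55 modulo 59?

58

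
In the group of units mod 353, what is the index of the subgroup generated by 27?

1

Since 27 ∈ (Z/353Z)^×, its order divides φ(353) = 353 − 1 = 352 = 2^5 · 11.
Divisors of 352: 1, 2, 4, 8, 11, 16, 22, 32, 44, 88, 176, 352.
Compute 27^d (mod 353) for the divisors d until we hit 1:
27^1 ≡ 27 (mod 353)
27^2 ≡ 23 (mod 353)
27^4 ≡ 176 (mod 353)
27^8 ≡ 265 (mod 353)
27^11 ≡ 67 (mod 353)
27^16 ≡ 331 (mod 353)
27^22 ≡ 253 (mod 353)
27^32 ≡ 131 (mod 353)
27^44 ≡ 116 (mod 353)
27^88 ≡ 42 (mod 353)
27^176 ≡ 352 (mod 353)
27^352 ≡ 1 (mod 353) ✓
So ord_353(27) = 352, hence |⟨27⟩| = 352.
Index = |(Z/353Z)^×| / |⟨27⟩| = 352 / 352 = 1.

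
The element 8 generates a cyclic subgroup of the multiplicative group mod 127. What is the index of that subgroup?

18

By Lagrange's theorem, ord_127(8) divides φ(127) = 127 − 1 = 126 = 2 · 3^2 · 7.
Divisors of 126: 1, 2, 3, 6, 7, 9, 14, 18, 21, 42, 63, 126.
Check 8^d mod 127 for each divisor in increasing order:
8^1 ≡ 8
8^2 ≡ 64
8^3 ≡ 4
8^6 ≡ 16
8^7 ≡ 1
Thus |⟨8⟩| = ord(8) = 7.
The index is φ(127) / ord(8) = 126 / 7 = 18.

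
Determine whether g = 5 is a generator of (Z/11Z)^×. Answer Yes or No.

φ(11) = 11 − 1 = 10 = 2 · 5.
An element g generates (Z/11Z)^× iff g^(10/q) ≢ 1 (mod 11) for each prime q ∈ {2, 5}.
5^5 ≡ 1 (mod 11)  [q = 2: ≡ 1 ✗]
5^2 ≡ 3 (mod 11)  [q = 5: ≢ 1 ✓]
5^5 ≡ 1 shows ord(5) | 5, strictly less than φ(11); not a primitive root.

No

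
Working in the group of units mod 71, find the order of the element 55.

70

Since 55 ∈ (Z/71Z)^×, its order divides φ(71) = 71 − 1 = 70 = 2 · 5 · 7.
Divisors of 70: 1, 2, 5, 7, 10, 14, 35, 70.
Test each divisor d:
55^1 ≡ 55 (mod 71)
55^2 ≡ 43 (mod 71)
55^5 ≡ 23 (mod 71)
55^7 ≡ 66 (mod 71)
55^10 ≡ 32 (mod 71)
55^14 ≡ 25 (mod 71)
55^35 ≡ 70 (mod 71)
55^70 ≡ 1 (mod 71) ✓
Therefore the multiplicative order of 55 modulo 71 is 70.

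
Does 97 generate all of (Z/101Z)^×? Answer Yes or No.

No

φ(101) = 101 − 1 = 100 = 2^2 · 5^2.
It suffices to check that the order of 97 is not a proper divisor of 100: compute 97^(100/q) for q ∈ {2, 5}.
97^50 ≡ 1 (mod 101)  [q = 2: ≡ 1 ✗]
97^20 ≡ 36 (mod 101)  [q = 5: ≢ 1 ✓]
Since 97^50 ≡ 1, the order of 97 divides 50 < 100, so 97 is not a primitive root.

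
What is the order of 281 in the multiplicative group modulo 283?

The order of 281 must divide φ(283) = 283 − 1 = 282 = 2 · 3 · 47.
Divisors of 282: 1, 2, 3, 6, 47, 94, 141, 282.
Check 281^d mod 283 for each divisor in increasing order:
281^1 ≡ 281
281^2 ≡ 4
281^3 ≡ 275
281^6 ≡ 64
281^47 ≡ 1
Therefore the multiplicative order of 281 modulo 283 is 47.

47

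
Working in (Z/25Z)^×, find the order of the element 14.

Since 14 ∈ (Z/25Z)^×, its order divides φ(25) = φ(5^2) = 5·(5−1) = 20 = 2^2 · 5.
Divisors of 20: 1, 2, 4, 5, 10, 20.
Check 14^d mod 25 for each divisor in increasing order:
14^1 ≡ 14 (mod 25)
14^2 ≡ 21 (mod 25)
14^4 ≡ 16 (mod 25)
14^5 ≡ 24 (mod 25)
14^10 ≡ 1 (mod 25) ✓
Therefore the multiplicative order of 14 modulo 25 is 10.

10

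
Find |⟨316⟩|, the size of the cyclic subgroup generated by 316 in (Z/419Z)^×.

209

ord(316) | φ(419) = 419 − 1 = 418 = 2 · 11 · 19.
Divisors of 418: 1, 2, 11, 19, 22, 38, 209, 418.
Compute 316^d (mod 419) for the divisors d until we hit 1:
316^1 ≡ 316
316^2 ≡ 134
316^11 ≡ 7
316^19 ≡ 69
316^22 ≡ 49
316^38 ≡ 152
316^209 ≡ 1
Therefore the multiplicative order of 316 modulo 419 is 209.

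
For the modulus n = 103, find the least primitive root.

5

φ(103) = 103 − 1 = 102 = 2 · 3 · 17.
Test candidates g = 2, 3, … against the prime factors q ∈ {2, 3, 17} of φ(103): g is a generator iff g^(102/q) ≢ 1 for every such q.
g = 2: 2^51 ≡ 1 — hits 1, so not a primitive root.
g = 3: 3^51 ≡ 102; 3^34 ≡ 1 — hits 1, so not a primitive root.
g = 4: 4^51 ≡ 1 — hits 1, so not a primitive root.
g = 5: 5^51 ≡ 102; 5^34 ≡ 56; 5^6 ≡ 72 — none is 1, so 5 is a primitive root.
Hence the least primitive root of 103 is 5.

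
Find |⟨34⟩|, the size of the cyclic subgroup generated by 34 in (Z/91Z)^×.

Since 34 ∈ (Z/91Z)^×, its order divides φ(91) = φ(7·13) = (7−1)·(13−1) = 6·12 = 72 = 2^3 · 3^2.
Divisors of 72: 1, 2, 3, 4, 6, 8, 9, 12, 18, 24, 36, 72.
Check 34^d mod 91 for each divisor in increasing order:
34^1 ≡ 34 (mod 91)
34^2 ≡ 64 (mod 91)
34^3 ≡ 83 (mod 91)
34^4 ≡ 1 (mod 91) ✓
Therefore the multiplicative order of 34 modulo 91 is 4.

4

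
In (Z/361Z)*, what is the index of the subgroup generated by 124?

Since 124 ∈ (Z/361Z)^×, its order divides φ(361) = φ(19^2) = 19·(19−1) = 342 = 2 · 3^2 · 19.
Divisors of 342: 1, 2, 3, 6, 9, 18, 19, 38, 57, 114, 171, 342.
Evaluate successive powers at the divisors of 342:
124^1 ≡ 124 (mod 361)
124^2 ≡ 214 (mod 361)
124^3 ≡ 183 (mod 361)
124^6 ≡ 277 (mod 361)
124^9 ≡ 151 (mod 361)
124^18 ≡ 58 (mod 361)
124^19 ≡ 333 (mod 361)
124^38 ≡ 62 (mod 361)
124^57 ≡ 69 (mod 361)
124^114 ≡ 68 (mod 361)
124^171 ≡ 360 (mod 361)
124^342 ≡ 1 (mod 361) ✓
So ord_361(124) = 342, hence |⟨124⟩| = 342.
Index = |(Z/361Z)^×| / |⟨124⟩| = 342 / 342 = 1.

1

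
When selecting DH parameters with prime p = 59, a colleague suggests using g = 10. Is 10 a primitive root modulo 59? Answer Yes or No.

Yes

φ(59) = 59 − 1 = 58 = 2 · 29.
An element g generates (Z/59Z)^× iff g^(58/q) ≢ 1 (mod 59) for each prime q ∈ {2, 29}.
10^29 ≡ 58 (mod 59)  [q = 2: ≢ 1 ✓]
10^2 ≡ 41 (mod 59)  [q = 29: ≢ 1 ✓]
Every test exponent gives a nontrivial residue, hence 10 generates the full group.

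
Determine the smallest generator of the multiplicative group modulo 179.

2

φ(179) = 179 − 1 = 178 = 2 · 89.
g is a primitive root iff g^(178/q) ≢ 1 (mod 179) for each prime q ∈ {2, 89}.
g = 2: 2^89 ≡ 178; 2^2 ≡ 4 — none is 1, so 2 is a primitive root.
So 2 is the smallest generator of (Z/179Z)^×.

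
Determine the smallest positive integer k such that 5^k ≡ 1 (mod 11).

5

By Lagrange's theorem, ord_11(5) divides φ(11) = 11 − 1 = 10 = 2 · 5.
Divisors of 10: 1, 2, 5, 10.
Evaluate successive powers at the divisors of 10:
5^1 ≡ 5 (mod 11)
5^2 ≡ 3 (mod 11)
5^5 ≡ 1 (mod 11) ✓
The smallest such exponent is 5, so the order of 5 is 5.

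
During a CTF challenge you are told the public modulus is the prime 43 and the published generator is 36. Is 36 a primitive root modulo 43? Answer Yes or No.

No

φ(43) = 43 − 1 = 42 = 2 · 3 · 7.
An element g generates (Z/43Z)^× iff g^(42/q) ≢ 1 (mod 43) for each prime q ∈ {2, 3, 7}.
36^21 ≡ 1 (mod 43)  [q = 2: ≡ 1 ✗]
36^14 ≡ 6 (mod 43)  [q = 3: ≢ 1 ✓]
36^6 ≡ 1 (mod 43)  [q = 7: ≡ 1 ✗]
Since 36^21 ≡ 1, the order of 36 divides 21 < 42, so 36 is not a primitive root.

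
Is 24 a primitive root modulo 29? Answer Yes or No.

No

φ(29) = 29 − 1 = 28 = 2^2 · 7.
It suffices to check that the order of 24 is not a proper divisor of 28: compute 24^(28/q) for q ∈ {2, 7}.
24^14 ≡ 1 (mod 29)  [q = 2: ≡ 1 ✗]
24^4 ≡ 16 (mod 29)  [q = 7: ≢ 1 ✓]
Since 24^14 ≡ 1, the order of 24 divides 14 < 28, so 24 is not a primitive root.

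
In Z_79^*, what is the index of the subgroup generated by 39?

1

ord(39) | φ(79) = 79 − 1 = 78 = 2 · 3 · 13.
Divisors of 78: 1, 2, 3, 6, 13, 26, 39, 78.
Compute 39^d (mod 79) for the divisors d until we hit 1:
39^1 ≡ 39 (mod 79)
39^2 ≡ 20 (mod 79)
39^3 ≡ 69 (mod 79)
39^6 ≡ 21 (mod 79)
39^13 ≡ 56 (mod 79)
39^26 ≡ 55 (mod 79)
39^39 ≡ 78 (mod 79)
39^78 ≡ 1 (mod 79) ✓
The order of 39 is 78, so the subgroup it generates has 78 elements.
The index is φ(79) / ord(39) = 78 / 78 = 1.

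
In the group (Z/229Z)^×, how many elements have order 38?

φ(229) = 229 − 1 = 228 = 2^2 · 3 · 19.
In a cyclic group of order 228, there are φ(d) elements of order d for each divisor d of 228, and zero for non-divisors.
38 = 2 · 19 divides 228, and φ(38) = 18.

18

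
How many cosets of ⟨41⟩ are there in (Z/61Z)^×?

6

Since 41 ∈ (Z/61Z)^×, its order divides φ(61) = 61 − 1 = 60 = 2^2 · 3 · 5.
Divisors of 60: 1, 2, 3, 4, 5, 6, 10, 12, 15, 20, 30, 60.
Check 41^d mod 61 for each divisor in increasing order:
41^1 ≡ 41 (mod 61)
41^2 ≡ 34 (mod 61)
41^3 ≡ 52 (mod 61)
41^4 ≡ 58 (mod 61)
41^5 ≡ 60 (mod 61)
41^6 ≡ 20 (mod 61)
41^10 ≡ 1 (mod 61) ✓
Thus |⟨41⟩| = ord(41) = 10.
Index = |(Z/61Z)^×| / |⟨41⟩| = 60 / 10 = 6.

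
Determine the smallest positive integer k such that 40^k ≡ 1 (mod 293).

Since 40 ∈ (Z/293Z)^×, its order divides φ(293) = 293 − 1 = 292 = 2^2 · 73.
Divisors of 292: 1, 2, 4, 73, 146, 292.
Compute 40^d (mod 293) for the divisors d until we hit 1:
40^1 ≡ 40 (mod 293)
40^2 ≡ 135 (mod 293)
40^4 ≡ 59 (mod 293)
40^73 ≡ 1 (mod 293) ✓
So ord_293(40) = 73.

73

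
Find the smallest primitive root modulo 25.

2

φ(25) = φ(5^2) = 5·(5−1) = 20 = 2^2 · 5.
Test candidates g = 2, 3, … against the prime factors q ∈ {2, 5} of φ(25): g is a generator iff g^(20/q) ≢ 1 for every such q.
g = 2: 2^10 ≡ 24; 2^4 ≡ 16 — none is 1, so 2 is a primitive root.
Hence the least primitive root of 25 is 2.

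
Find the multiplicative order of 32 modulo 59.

58

The order of 32 must divide φ(59) = 59 − 1 = 58 = 2 · 29.
Divisors of 58: 1, 2, 29, 58.
Test each divisor d:
32^1 ≡ 32 (mod 59)
32^2 ≡ 21 (mod 59)
32^29 ≡ 58 (mod 59)
32^58 ≡ 1 (mod 59) ✓
So ord_59(32) = 58.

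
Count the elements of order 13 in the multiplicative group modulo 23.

0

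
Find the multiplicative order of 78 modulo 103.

The order of 78 must divide φ(103) = 103 − 1 = 102 = 2 · 3 · 17.
Divisors of 102: 1, 2, 3, 6, 17, 34, 51, 102.
Test each divisor d:
78^1 ≡ 78 (mod 103)
78^2 ≡ 7 (mod 103)
78^3 ≡ 31 (mod 103)
78^6 ≡ 34 (mod 103)
78^17 ≡ 47 (mod 103)
78^34 ≡ 46 (mod 103)
78^51 ≡ 102 (mod 103)
78^102 ≡ 1 (mod 103) ✓
So ord_103(78) = 102.

102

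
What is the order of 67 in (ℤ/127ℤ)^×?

Since 67 ∈ (Z/127Z)^×, its order divides φ(127) = 127 − 1 = 126 = 2 · 3^2 · 7.
Divisors of 126: 1, 2, 3, 6, 7, 9, 14, 18, 21, 42, 63, 126.
Evaluate successive powers at the divisors of 126:
67^1 ≡ 67
67^2 ≡ 44
67^3 ≡ 27
67^6 ≡ 94
67^7 ≡ 75
67^9 ≡ 125
67^14 ≡ 37
67^18 ≡ 4
67^21 ≡ 108
67^42 ≡ 107
67^63 ≡ 126
67^126 ≡ 1
Hence ord(67) = 126.

126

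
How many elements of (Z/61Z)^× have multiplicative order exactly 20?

φ(61) = 61 − 1 = 60 = 2^2 · 3 · 5.
Since (Z/61Z)^× is cyclic of order 60, the number of elements of order d is φ(d) when d | 60 and 0 otherwise.
20 = 2^2 · 5 divides 60, and φ(20) = 8.

8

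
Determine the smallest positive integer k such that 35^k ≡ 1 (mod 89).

88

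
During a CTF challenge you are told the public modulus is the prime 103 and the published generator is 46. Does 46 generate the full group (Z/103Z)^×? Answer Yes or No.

No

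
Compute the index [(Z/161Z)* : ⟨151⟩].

4

ord(151) | φ(161) = φ(7·23) = (7−1)·(23−1) = 6·22 = 132 = 2^2 · 3 · 11.
Divisors of 132: 1, 2, 3, 4, 6, 11, 12, 22, 33, 44, 66, 132.
Evaluate successive powers at the divisors of 132:
151^1 ≡ 151 (mod 161)
151^2 ≡ 100 (mod 161)
151^3 ≡ 127 (mod 161)
151^4 ≡ 18 (mod 161)
151^6 ≡ 29 (mod 161)
151^11 ≡ 93 (mod 161)
151^12 ≡ 36 (mod 161)
151^22 ≡ 116 (mod 161)
151^33 ≡ 1 (mod 161) ✓
The order of 151 is 33, so the subgroup it generates has 33 elements.
Index = |(Z/161Z)^×| / |⟨151⟩| = 132 / 33 = 4.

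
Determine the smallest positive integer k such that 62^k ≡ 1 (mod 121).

110

ord(62) | φ(121) = φ(11^2) = 11·(11−1) = 110 = 2 · 5 · 11.
Divisors of 110: 1, 2, 5, 10, 11, 22, 55, 110.
Compute 62^d (mod 121) for the divisors d until we hit 1:
62^1 ≡ 62 (mod 121)
62^2 ≡ 93 (mod 121)
62^5 ≡ 87 (mod 121)
62^10 ≡ 67 (mod 121)
62^11 ≡ 40 (mod 121)
62^22 ≡ 27 (mod 121)
62^55 ≡ 120 (mod 121)
62^110 ≡ 1 (mod 121) ✓
The smallest such exponent is 110, so the order of 62 is 110.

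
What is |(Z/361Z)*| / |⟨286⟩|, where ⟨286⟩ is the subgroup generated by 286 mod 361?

Since 286 ∈ (Z/361Z)^×, its order divides φ(361) = φ(19^2) = 19·(19−1) = 342 = 2 · 3^2 · 19.
Divisors of 342: 1, 2, 3, 6, 9, 18, 19, 38, 57, 114, 171, 342.
Compute 286^d (mod 361) for the divisors d until we hit 1:
286^1 ≡ 286 (mod 361)
286^2 ≡ 210 (mod 361)
286^3 ≡ 134 (mod 361)
286^6 ≡ 267 (mod 361)
286^9 ≡ 39 (mod 361)
286^18 ≡ 77 (mod 361)
286^19 ≡ 1 (mod 361) ✓
So ord_361(286) = 19, hence |⟨286⟩| = 19.
Index = |(Z/361Z)^×| / |⟨286⟩| = 342 / 19 = 18.

18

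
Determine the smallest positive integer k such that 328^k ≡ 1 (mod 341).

15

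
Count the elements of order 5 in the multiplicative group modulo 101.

φ(101) = 101 − 1 = 100 = 2^2 · 5^2.
Since (Z/101Z)^× is cyclic of order 100, the number of elements of order d is φ(d) when d | 100 and 0 otherwise.
5 | 100, and φ(5) = 5 − 1 = 4.

4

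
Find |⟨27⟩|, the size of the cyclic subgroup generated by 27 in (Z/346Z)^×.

ord(27) | φ(346) = φ(2)·φ(173) = 1·172 = 172 = 2^2 · 43.
Divisors of 172: 1, 2, 4, 43, 86, 172.
Evaluate successive powers at the divisors of 172:
27^1 ≡ 27
27^2 ≡ 37
27^4 ≡ 331
27^43 ≡ 253
27^86 ≡ 345
27^172 ≡ 1
Therefore the multiplicative order of 27 modulo 346 is 172.

172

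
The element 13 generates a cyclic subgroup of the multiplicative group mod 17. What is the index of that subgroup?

4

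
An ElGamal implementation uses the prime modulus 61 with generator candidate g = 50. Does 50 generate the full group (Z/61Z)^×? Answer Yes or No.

No

φ(61) = 61 − 1 = 60 = 2^2 · 3 · 5.
Test 50^(60/q) mod 61 for each prime factor q of 60:
50^30 ≡ 60 (mod 61)  [q = 2: ≢ 1 ✓]
50^20 ≡ 1 (mod 61)  [q = 3: ≡ 1 ✗]
50^12 ≡ 1 (mod 61)  [q = 5: ≡ 1 ✗]
50^20 ≡ 1 shows ord(50) | 20, strictly less than φ(61); not a primitive root.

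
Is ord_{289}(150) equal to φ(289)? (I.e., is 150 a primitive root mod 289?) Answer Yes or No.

φ(289) = φ(17^2) = 17·(17−1) = 272 = 2^4 · 17.
It suffices to check that the order of 150 is not a proper divisor of 272: compute 150^(272/q) for q ∈ {2, 17}.
150^136 ≡ 288 (mod 289)  [q = 2: ≢ 1 ✓]
150^16 ≡ 222 (mod 289)  [q = 17: ≢ 1 ✓]
None equal 1, so ord_289(150) = 272: 150 is a primitive root.

Yes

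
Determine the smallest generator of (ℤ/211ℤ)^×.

2

φ(211) = 211 − 1 = 210 = 2 · 3 · 5 · 7.
g is a primitive root iff g^(210/q) ≢ 1 (mod 211) for each prime q ∈ {2, 3, 5, 7}.
g = 2: 2^105 ≡ 210; 2^70 ≡ 196; 2^42 ≡ 107; 2^30 ≡ 171 — none is 1, so 2 is a primitive root.
The smallest primitive root modulo 211 is 2.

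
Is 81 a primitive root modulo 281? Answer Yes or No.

φ(281) = 281 − 1 = 280 = 2^3 · 5 · 7.
An element g generates (Z/281Z)^× iff g^(280/q) ≢ 1 (mod 281) for each prime q ∈ {2, 5, 7}.
81^140 ≡ 1 (mod 281)  [q = 2: ≡ 1 ✗]
81^56 ≡ 232 (mod 281)  [q = 5: ≢ 1 ✓]
81^40 ≡ 165 (mod 281)  [q = 7: ≢ 1 ✓]
Since 81^140 ≡ 1, the order of 81 divides 140 < 280, so 81 is not a primitive root.

No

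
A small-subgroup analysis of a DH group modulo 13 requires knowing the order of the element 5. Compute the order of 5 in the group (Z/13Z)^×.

4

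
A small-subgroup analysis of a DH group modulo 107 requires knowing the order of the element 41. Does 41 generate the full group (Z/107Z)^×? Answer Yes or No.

φ(107) = 107 − 1 = 106 = 2 · 53.
It suffices to check that the order of 41 is not a proper divisor of 106: compute 41^(106/q) for q ∈ {2, 53}.
41^53 ≡ 1 (mod 107)  [q = 2: ≡ 1 ✗]
41^2 ≡ 76 (mod 107)  [q = 53: ≢ 1 ✓]
41^53 ≡ 1 shows ord(41) | 53, strictly less than φ(107); not a primitive root.

No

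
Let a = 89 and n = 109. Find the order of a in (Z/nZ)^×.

27

By Lagrange's theorem, ord_109(89) divides φ(109) = 109 − 1 = 108 = 2^2 · 3^3.
Divisors of 108: 1, 2, 3, 4, 6, 9, 12, 18, 27, 36, 54, 108.
Check 89^d mod 109 for each divisor in increasing order:
89^1 ≡ 89 (mod 109)
89^2 ≡ 73 (mod 109)
89^3 ≡ 66 (mod 109)
89^4 ≡ 97 (mod 109)
89^6 ≡ 105 (mod 109)
89^9 ≡ 63 (mod 109)
89^12 ≡ 16 (mod 109)
89^18 ≡ 45 (mod 109)
89^27 ≡ 1 (mod 109) ✓
Therefore the multiplicative order of 89 modulo 109 is 27.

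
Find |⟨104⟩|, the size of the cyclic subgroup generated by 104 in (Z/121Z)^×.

55

Since 104 ∈ (Z/121Z)^×, its order divides φ(121) = φ(11^2) = 11·(11−1) = 110 = 2 · 5 · 11.
Divisors of 110: 1, 2, 5, 10, 11, 22, 55, 110.
Evaluate successive powers at the divisors of 110:
104^1 ≡ 104 (mod 121)
104^2 ≡ 47 (mod 121)
104^5 ≡ 78 (mod 121)
104^10 ≡ 34 (mod 121)
104^11 ≡ 27 (mod 121)
104^22 ≡ 3 (mod 121)
104^55 ≡ 1 (mod 121) ✓
The smallest such exponent is 55, so the order of 104 is 55.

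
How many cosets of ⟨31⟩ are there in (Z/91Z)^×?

6

The order of 31 must divide φ(91) = φ(7·13) = (7−1)·(13−1) = 6·12 = 72 = 2^3 · 3^2.
Divisors of 72: 1, 2, 3, 4, 6, 8, 9, 12, 18, 24, 36, 72.
Test each divisor d:
31^1 ≡ 31 (mod 91)
31^2 ≡ 51 (mod 91)
31^3 ≡ 34 (mod 91)
31^4 ≡ 53 (mod 91)
31^6 ≡ 64 (mod 91)
31^8 ≡ 79 (mod 91)
31^9 ≡ 83 (mod 91)
31^12 ≡ 1 (mod 91) ✓
Thus |⟨31⟩| = ord(31) = 12.
The index is φ(91) / ord(31) = 72 / 12 = 6.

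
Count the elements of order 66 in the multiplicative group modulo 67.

20

φ(67) = 67 − 1 = 66 = 2 · 3 · 11.
Since (Z/67Z)^× is cyclic of order 66, the number of elements of order d is φ(d) when d | 66 and 0 otherwise.
66 = 2 · 3 · 11 divides 66, and φ(66) = 20.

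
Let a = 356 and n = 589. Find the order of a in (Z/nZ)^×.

90

ord(356) | φ(589) = φ(19·31) = (19−1)·(31−1) = 18·30 = 540 = 2^2 · 3^3 · 5.
Divisors of 540: 1, 2, 3, 4, 5, 6, 9, 10, 12, 15, 18, 20, 27, 30, 36, 45, 54, 60, 90, 108, 135, 180, 270, 540.
Check 356^d mod 589 for each divisor in increasing order:
356^1 ≡ 356 (mod 589)
356^2 ≡ 101 (mod 589)
356^3 ≡ 27 (mod 589)
356^4 ≡ 188 (mod 589)
356^5 ≡ 371 (mod 589)
356^6 ≡ 140 (mod 589)
356^9 ≡ 246 (mod 589)
356^10 ≡ 404 (mod 589)
356^12 ≡ 163 (mod 589)
356^15 ≡ 278 (mod 589)
356^18 ≡ 438 (mod 589)
356^20 ≡ 63 (mod 589)
356^27 ≡ 550 (mod 589)
356^30 ≡ 125 (mod 589)
356^36 ≡ 419 (mod 589)
356^45 ≡ 588 (mod 589)
356^54 ≡ 343 (mod 589)
356^60 ≡ 311 (mod 589)
356^90 ≡ 1 (mod 589) ✓
So ord_589(356) = 90.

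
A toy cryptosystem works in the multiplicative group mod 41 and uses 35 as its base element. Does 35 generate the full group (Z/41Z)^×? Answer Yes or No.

φ(41) = 41 − 1 = 40 = 2^3 · 5.
35 is a primitive root mod 41 iff 35^(φ(41)/q) ≢ 1 for every prime q | φ(41), i.e. q ∈ {2, 5}.
35^20 ≡ 40 (mod 41)  [q = 2: ≢ 1 ✓]
35^8 ≡ 10 (mod 41)  [q = 5: ≢ 1 ✓]
None equal 1, so ord_41(35) = 40: 35 is a primitive root.

Yes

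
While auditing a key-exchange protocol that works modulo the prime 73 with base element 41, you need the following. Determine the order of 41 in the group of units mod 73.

18

By Lagrange's theorem, ord_73(41) divides φ(73) = 73 − 1 = 72 = 2^3 · 3^2.
Divisors of 72: 1, 2, 3, 4, 6, 8, 9, 12, 18, 24, 36, 72.
Test each divisor d:
41^1 ≡ 41
41^2 ≡ 2
41^3 ≡ 9
41^4 ≡ 4
41^6 ≡ 8
41^8 ≡ 16
41^9 ≡ 72
41^12 ≡ 64
41^18 ≡ 1
So ord_73(41) = 18.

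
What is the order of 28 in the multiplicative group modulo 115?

44

The order of 28 must divide φ(115) = φ(5·23) = (5−1)·(23−1) = 4·22 = 88 = 2^3 · 11.
Divisors of 88: 1, 2, 4, 8, 11, 22, 44, 88.
Compute 28^d (mod 115) for the divisors d until we hit 1:
28^1 ≡ 28
28^2 ≡ 94
28^4 ≡ 96
28^8 ≡ 16
28^11 ≡ 22
28^22 ≡ 24
28^44 ≡ 1
So ord_115(28) = 44.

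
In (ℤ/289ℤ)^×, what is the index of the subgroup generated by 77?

2

ord(77) | φ(289) = φ(17^2) = 17·(17−1) = 272 = 2^4 · 17.
Divisors of 272: 1, 2, 4, 8, 16, 17, 34, 68, 136, 272.
Check 77^d mod 289 for each divisor in increasing order:
77^1 ≡ 77
77^2 ≡ 149
77^4 ≡ 237
77^8 ≡ 103
77^16 ≡ 205
77^17 ≡ 179
77^34 ≡ 251
77^68 ≡ 288
77^136 ≡ 1
So ord_289(77) = 136, hence |⟨77⟩| = 136.
[(Z/289Z)^× : ⟨77⟩] = 272/136 = 2.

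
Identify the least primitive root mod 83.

2

φ(83) = 83 − 1 = 82 = 2 · 41.
Test candidates g = 2, 3, … against the prime factors q ∈ {2, 41} of φ(83): g is a generator iff g^(82/q) ≢ 1 for every such q.
g = 2: 2^41 ≡ 82; 2^2 ≡ 4 — none is 1, so 2 is a primitive root.
Hence the least primitive root of 83 is 2.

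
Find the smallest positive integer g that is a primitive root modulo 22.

7

φ(22) = φ(2)·φ(11) = 1·10 = 10 = 2 · 5.
g is a primitive root iff g^(10/q) ≢ 1 (mod 22) for each prime q ∈ {2, 5}.
g = 2: gcd(2, 22) = 2 > 1, not a unit — skip.
g = 3: 3^5 ≡ 1 — hits 1, so not a primitive root.
g = 4: gcd(4, 22) = 2 > 1, not a unit — skip.
g = 5: 5^5 ≡ 1 — hits 1, so not a primitive root.
g = 6: gcd(6, 22) = 2 > 1, not a unit — skip.
g = 7: 7^5 ≡ 21; 7^2 ≡ 5 — none is 1, so 7 is a primitive root.
The smallest primitive root modulo 22 is 7.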